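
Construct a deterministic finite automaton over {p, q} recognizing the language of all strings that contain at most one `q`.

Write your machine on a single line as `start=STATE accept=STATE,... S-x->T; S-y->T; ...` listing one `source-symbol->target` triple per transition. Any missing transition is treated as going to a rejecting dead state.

start=S0; accept=S0,S1; S0-p->S0; S0-q->S1; S1-p->S1; S1-q->S2; S2-p->S2; S2-q->S2

Count `q`s, saturating at 2: state S0 means no `q` yet, S1 means one `q` seen, S2 means more than one. Each `q` increments (capped at S2); other symbols loop. Accept from {S0, S1}.
        p   q  
>* S0   S0  S1 
 * S1   S1  S2 
   S2   S2  S2 
(> = start, * = accepting)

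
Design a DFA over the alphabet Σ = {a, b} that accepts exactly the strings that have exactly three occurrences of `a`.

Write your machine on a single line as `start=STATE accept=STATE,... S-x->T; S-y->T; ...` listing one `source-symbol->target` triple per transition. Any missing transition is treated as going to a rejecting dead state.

Only the number of `a`s matters, and only up to 4. Make a chain q0 → q1 → q2 → q3 → q4 advanced by each `a` (with q4 absorbing); every other symbol self-loops. The accepting set is {q3}.
With 5 states:
        a   b  
>  q0   q1  q0 
   q1   q2  q1 
   q2   q3  q2 
 * q3   q4  q3 
   q4   q4  q4 
(> = start, * = accepting)

start=q0; accept=q3; q0-a->q1; q0-b->q0; q1-a->q2; q1-b->q1; q2-a->q3; q2-b->q2; q3-a->q4; q3-b->q3; q4-a->q4; q4-b->q4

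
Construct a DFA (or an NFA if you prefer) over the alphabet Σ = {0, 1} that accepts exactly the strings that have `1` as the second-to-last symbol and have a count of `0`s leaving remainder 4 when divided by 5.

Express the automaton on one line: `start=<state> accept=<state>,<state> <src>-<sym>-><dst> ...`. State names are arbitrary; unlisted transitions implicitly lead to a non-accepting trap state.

Handle the two conditions separately and then intersect. One (7 states) tracks the last 2 symbols read; the other (5 states) tracks the count of `0`s modulo 5. Each combined state is a pair, one component from each; accept when both components accept. After merging equivalent states the machine shrinks.
With 9 states:
        0   1  
>  q0   q1  q0 
   q1   q2  q1 
   q2   q3  q2 
   q3   q4  q5 
   q4   q0  q6 
   q5   q7  q5 
   q6   q0  q8 
 * q7   q0  q6 
 * q8   q0  q8 
(> = start, * = accepting)

start=q0 accept=q7,q8 q0-0->q1 q0-1->q0 q1-0->q2 q1-1->q1 q2-0->q3 q2-1->q2 q3-0->q4 q3-1->q5 q4-0->q0 q4-1->q6 q5-0->q7 q5-1->q5 q6-0->q0 q6-1->q8 q7-0->q0 q7-1->q6 q8-0->q0 q8-1->q8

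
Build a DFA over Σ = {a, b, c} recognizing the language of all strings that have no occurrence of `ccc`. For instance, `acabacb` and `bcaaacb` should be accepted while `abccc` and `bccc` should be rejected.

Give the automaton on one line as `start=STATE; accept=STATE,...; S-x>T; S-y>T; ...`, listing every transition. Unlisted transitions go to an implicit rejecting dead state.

start=q0; accept=q0,q1,q2; q0-a>q0; q0-b>q0; q0-c>q1; q1-a>q0; q1-b>q0; q1-c>q2; q2-a>q0; q2-b>q0; q2-c>q3; q3-a>q3; q3-b>q3; q3-c>q3

Track partial matches of the forbidden pattern `ccc`. State q3 is a dead state reached once `ccc` has occurred; every other state accepts. q0 means no part of `ccc` is currently matched.
A 4-state machine:
        a   b   c  
>* q0   q0  q0  q1 
 * q1   q0  q0  q2 
 * q2   q0  q0  q3 
   q3   q3  q3  q3 
(> = start, * = accepting)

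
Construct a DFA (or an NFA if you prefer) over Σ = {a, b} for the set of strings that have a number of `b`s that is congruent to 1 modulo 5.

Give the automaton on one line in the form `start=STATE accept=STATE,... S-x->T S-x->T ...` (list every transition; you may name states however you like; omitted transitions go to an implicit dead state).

Keep the running count of `b`s modulo 5: each `b` advances along the cycle q0 → q1 → q2 → q3 → q4 → q0 while other symbols loop. Accept at q1.
A 5-state machine:
        a   b  
>  q0   q0  q1 
 * q1   q1  q2 
   q2   q2  q3 
   q3   q3  q4 
   q4   q4  q0 
(> = start, * = accepting)

start=q0 accept=q1 q0-a->q0 q0-b->q1 q1-a->q1 q1-b->q2 q2-a->q2 q2-b->q3 q3-a->q3 q3-b->q4 q4-a->q4 q4-b->q0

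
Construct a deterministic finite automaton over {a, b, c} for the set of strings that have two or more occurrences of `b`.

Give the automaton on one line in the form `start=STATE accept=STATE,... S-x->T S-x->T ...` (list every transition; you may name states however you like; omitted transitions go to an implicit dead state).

Count `b`s, saturating at 3: states q0 through q2 mean 0 through 2 `b`s seen; q3 means more than 2. Each `b` increments (capped at q3); other symbols loop. Accept from {q2, q3}.
        a   b   c  
>  q0   q0  q1  q0 
   q1   q1  q2  q1 
 * q2   q2  q3  q2 
 * q3   q3  q3  q3 
(> = start, * = accepting)

start=q0 accept=q2,q3 q0-a->q0 q0-b->q1 q0-c->q0 q1-a->q1 q1-b->q2 q1-c->q1 q2-a->q2 q2-b->q3 q2-c->q2 q3-a->q3 q3-b->q3 q3-c->q3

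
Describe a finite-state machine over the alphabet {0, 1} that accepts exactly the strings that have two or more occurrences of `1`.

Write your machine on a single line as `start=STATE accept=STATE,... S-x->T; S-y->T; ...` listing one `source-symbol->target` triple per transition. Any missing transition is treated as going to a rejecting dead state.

Count `1`s, saturating at 3: states s0 through s2 mean 0 through 2 `1`s seen; s3 means more than 2. Each `1` increments (capped at s3); other symbols loop. Accept from {s2, s3}.
        0   1  
>  s0   s0  s1 
   s1   s1  s2 
 * s2   s2  s3 
 * s3   s3  s3 
(> = start, * = accepting)

start=s0; accept=s2,s3; s0-0->s0; s0-1->s1; s1-0->s1; s1-1->s2; s2-0->s2; s2-1->s3; s3-0->s3; s3-1->s3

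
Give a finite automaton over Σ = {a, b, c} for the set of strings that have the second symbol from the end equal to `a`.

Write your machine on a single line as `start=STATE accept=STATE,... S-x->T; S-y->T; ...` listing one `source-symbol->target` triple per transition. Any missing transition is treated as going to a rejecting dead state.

A DFA must remember the last 2 symbols (since which symbol is second-to-last isn't known until the input ends). Use one state per possible window of the last ≤2 symbols; accept from those whose window starts with `a`.
A 13-state machine:
          a    b    c  
>  q0     q1   q2   q3 
   q1     q4   q5   q6 
   q2     q7   q8   q9 
   q3    q10  q11  q12 
 * q4     q4   q5   q6 
 * q5     q7   q8   q9 
 * q6    q10  q11  q12 
   q7     q4   q5   q6 
   q8     q7   q8   q9 
   q9    q10  q11  q12 
   q10    q4   q5   q6 
   q11    q7   q8   q9 
   q12   q10  q11  q12 
(> = start, * = accepting)

start=q0; accept=q4,q5,q6; q0-a->q1; q0-b->q2; q0-c->q3; q1-a->q4; q1-b->q5; q1-c->q6; q2-a->q7; q2-b->q8; q2-c->q9; q3-a->q10; q3-b->q11; q3-c->q12; q4-a->q4; q4-b->q5; q4-c->q6; q5-a->q7; q5-b->q8; q5-c->q9; q6-a->q10; q6-b->q11; q6-c->q12; q7-a->q4; q7-b->q5; q7-c->q6; q8-a->q7; q8-b->q8; q8-c->q9; q9-a->q10; q9-b->q11; q9-c->q12; q10-a->q4; q10-b->q5; q10-c->q6; q11-a->q7; q11-b->q8; q11-c->q9; q12-a->q10; q12-b->q11; q12-c->q12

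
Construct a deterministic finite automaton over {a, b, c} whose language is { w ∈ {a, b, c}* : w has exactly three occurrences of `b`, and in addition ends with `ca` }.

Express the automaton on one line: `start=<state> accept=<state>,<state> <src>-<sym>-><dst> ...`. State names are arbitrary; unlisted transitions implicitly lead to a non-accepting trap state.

start=S0 accept=S6 S0-a->S0 S0-b->S1 S0-c->S0 S1-a->S1 S1-b->S2 S1-c->S1 S2-a->S2 S2-b->S3 S2-c->S2 S3-a->S3 S3-b->S4 S3-c->S5 S4-a->S4 S4-b->S4 S4-c->S4 S5-a->S6 S5-b->S4 S5-c->S5 S6-a->S3 S6-b->S4 S6-c->S5

Run two small machines in parallel and take their product. One (5 states) tracks the count of `b`s, saturating at 4; the other (3 states) tracks how much of the suffix `ca` has currently been matched. Each combined state is a pair, one component from each; accept when both components accept. Minimizing collapses redundant product states.
        a   b   c  
>  S0   S0  S1  S0 
   S1   S1  S2  S1 
   S2   S2  S3  S2 
   S3   S3  S4  S5 
   S4   S4  S4  S4 
   S5   S6  S4  S5 
 * S6   S3  S4  S5 
(> = start, * = accepting)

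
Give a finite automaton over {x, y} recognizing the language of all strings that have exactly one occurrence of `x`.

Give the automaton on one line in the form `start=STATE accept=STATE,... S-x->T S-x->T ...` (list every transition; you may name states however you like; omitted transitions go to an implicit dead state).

start=S0 accept=S1 S0-x->S1 S0-y->S0 S1-x->S2 S1-y->S1 S2-x->S2 S2-y->S2

Only the number of `x`s matters, and only up to 2. Make a chain S0 → S1 → S2 advanced by each `x` (with S2 absorbing); every other symbol self-loops. The accepting set is {S1}.
        x   y  
>  S0   S1  S0 
 * S1   S2  S1 
   S2   S2  S2 
(> = start, * = accepting)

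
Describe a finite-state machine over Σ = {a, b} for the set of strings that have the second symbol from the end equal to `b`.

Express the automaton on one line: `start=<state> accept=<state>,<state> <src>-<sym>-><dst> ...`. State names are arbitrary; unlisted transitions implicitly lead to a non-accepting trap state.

start=S0 accept=S5,S6 S0-a->S1 S0-b->S2 S1-a->S3 S1-b->S4 S2-a->S5 S2-b->S6 S3-a->S3 S3-b->S4 S4-a->S5 S4-b->S6 S5-a->S3 S5-b->S4 S6-a->S5 S6-b->S6

A DFA must remember the last 2 symbols (since which symbol is second-to-last isn't known until the input ends). Use one state per possible window of the last ≤2 symbols; accept from those whose window starts with `b`.
With 7 states:
        a   b  
>  S0   S1  S2 
   S1   S3  S4 
   S2   S5  S6 
   S3   S3  S4 
   S4   S5  S6 
 * S5   S3  S4 
 * S6   S5  S6 
(> = start, * = accepting)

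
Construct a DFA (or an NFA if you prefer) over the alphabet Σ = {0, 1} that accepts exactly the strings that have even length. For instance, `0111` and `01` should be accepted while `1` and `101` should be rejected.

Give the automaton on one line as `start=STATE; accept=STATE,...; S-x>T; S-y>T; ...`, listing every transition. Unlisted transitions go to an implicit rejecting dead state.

start=A; accept=A; A-0>B; A-1>B; B-0>A; B-1>A

Count input length modulo 2: every symbol advances one step around the cycle A → B → A. Accept at A.
With 2 states:
       0  1 
>* A   B  B 
   B   A  A 
(> = start, * = accepting)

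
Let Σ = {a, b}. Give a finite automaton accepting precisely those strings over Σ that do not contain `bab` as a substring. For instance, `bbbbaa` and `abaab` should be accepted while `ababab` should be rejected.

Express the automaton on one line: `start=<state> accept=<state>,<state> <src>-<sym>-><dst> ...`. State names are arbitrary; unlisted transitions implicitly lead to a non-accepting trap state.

start=S0 accept=S0,S1,S2 S0-a->S0 S0-b->S1 S1-a->S2 S1-b->S1 S2-a->S0 S2-b->S3 S3-a->S3 S3-b->S3

This is the complement of 'contains `bab`'. Use the same substring-matching states — S0 through S3 holding how much of `bab` has just been matched — but flip the accepting set: everything except the trap S3 accepts.
With 4 states:
        a   b  
>* S0   S0  S1 
 * S1   S2  S1 
 * S2   S0  S3 
   S3   S3  S3 
(> = start, * = accepting)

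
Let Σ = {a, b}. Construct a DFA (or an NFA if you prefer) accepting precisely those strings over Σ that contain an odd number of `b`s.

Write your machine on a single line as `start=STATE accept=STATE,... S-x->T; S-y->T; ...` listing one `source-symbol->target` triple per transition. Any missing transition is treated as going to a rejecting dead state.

start=s0; accept=s1; s0-a->s0; s0-b->s1; s1-a->s1; s1-b->s0

The only thing that matters is how many `b`s have appeared, reduced mod 2. Use one state per residue: s0 for 0, …, s1 for 1. Reading `b` moves to the next residue; anything else stays put. s1 is accepting.
        a   b  
>  s0   s0  s1 
 * s1   s1  s0 
(> = start, * = accepting)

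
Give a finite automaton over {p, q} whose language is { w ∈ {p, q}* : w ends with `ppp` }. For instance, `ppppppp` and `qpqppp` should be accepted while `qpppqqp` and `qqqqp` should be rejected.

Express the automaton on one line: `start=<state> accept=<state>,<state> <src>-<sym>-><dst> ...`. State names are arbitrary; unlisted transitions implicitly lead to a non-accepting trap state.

Remember how much of `ppp` the current input suffix matches. State A means no match yet; B means the last symbol is `p`; C means the last 2 symbols are `pp`; D means the last 3 symbols are `ppp`. Only D accepts. On a mismatch, fall back to the longest proper suffix that is still a prefix of `ppp`.
A 4-state machine:
       p  q 
>  A   B  A 
   B   C  A 
   C   D  A 
 * D   D  A 
(> = start, * = accepting)

start=A accept=D A-p->B A-q->A B-p->C B-q->A C-p->D C-q->A D-p->D D-q->A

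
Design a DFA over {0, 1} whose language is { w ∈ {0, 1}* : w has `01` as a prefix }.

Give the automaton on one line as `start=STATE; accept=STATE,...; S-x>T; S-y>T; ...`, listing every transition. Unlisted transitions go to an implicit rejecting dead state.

start=q0; accept=q2; q0-0>q1; q0-1>q3; q1-0>q3; q1-1>q2; q2-0>q2; q2-1>q2; q3-0>q3; q3-1>q3

Walk along `01` while the input agrees: from q0 take `0` to q1, and so on. Any deviation drops to the rejecting sink q3. Once q2 is reached the prefix is confirmed and every continuation is accepted.
With 4 states:
        0   1  
>  q0   q1  q3 
   q1   q3  q2 
 * q2   q2  q2 
   q3   q3  q3 
(> = start, * = accepting)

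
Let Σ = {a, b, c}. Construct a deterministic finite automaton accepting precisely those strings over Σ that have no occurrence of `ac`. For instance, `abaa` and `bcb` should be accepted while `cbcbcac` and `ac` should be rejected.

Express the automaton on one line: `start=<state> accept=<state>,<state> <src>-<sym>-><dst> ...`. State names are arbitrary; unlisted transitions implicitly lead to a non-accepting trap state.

Track partial matches of the forbidden pattern `ac`. State q2 is a dead state reached once `ac` has occurred; every other state accepts. q0 means no part of `ac` is currently matched.
3 states suffice.
        a   b   c  
>* q0   q1  q0  q0 
 * q1   q1  q0  q2 
   q2   q2  q2  q2 
(> = start, * = accepting)

start=q0 accept=q0,q1 q0-a->q1 q0-b->q0 q0-c->q0 q1-a->q1 q1-b->q0 q1-c->q2 q2-a->q2 q2-b->q2 q2-c->q2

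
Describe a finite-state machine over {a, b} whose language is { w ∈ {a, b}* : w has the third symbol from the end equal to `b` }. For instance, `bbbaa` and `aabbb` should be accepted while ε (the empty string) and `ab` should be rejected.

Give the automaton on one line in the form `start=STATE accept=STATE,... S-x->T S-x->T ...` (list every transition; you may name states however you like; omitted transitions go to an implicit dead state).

start=s0 accept=s11,s12,s13,s14 s0-a->s1 s0-b->s2 s1-a->s3 s1-b->s4 s2-a->s5 s2-b->s6 s3-a->s7 s3-b->s8 s4-a->s9 s4-b->s10 s5-a->s11 s5-b->s12 s6-a->s13 s6-b->s14 s7-a->s7 s7-b->s8 s8-a->s9 s8-b->s10 s9-a->s11 s9-b->s12 s10-a->s13 s10-b->s14 s11-a->s7 s11-b->s8 s12-a->s9 s12-b->s10 s13-a->s11 s13-b->s12 s14-a->s13 s14-b->s14

A DFA must remember the last 3 symbols (since which symbol is third-to-last isn't known until the input ends). Use one state per possible window of the last ≤3 symbols; accept from those whose window starts with `b`.
A 15-state machine:
          a    b  
>  s0     s1   s2 
   s1     s3   s4 
   s2     s5   s6 
   s3     s7   s8 
   s4     s9  s10 
   s5    s11  s12 
   s6    s13  s14 
   s7     s7   s8 
   s8     s9  s10 
   s9    s11  s12 
   s10   s13  s14 
 * s11    s7   s8 
 * s12    s9  s10 
 * s13   s11  s12 
 * s14   s13  s14 
(> = start, * = accepting)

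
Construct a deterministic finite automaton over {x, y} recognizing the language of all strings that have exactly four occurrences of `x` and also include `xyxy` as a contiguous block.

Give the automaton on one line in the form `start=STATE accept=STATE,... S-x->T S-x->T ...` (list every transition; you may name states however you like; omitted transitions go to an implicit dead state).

start=q0 accept=q21 q0-x->q1 q0-y->q0 q1-x->q2 q1-y->q3 q2-x->q4 q2-y->q5 q3-x->q6 q3-y->q7 q4-x->q8 q4-y->q9 q5-x->q10 q5-y->q11 q6-x->q4 q6-y->q12 q7-x->q2 q7-y->q7 q8-x->q13 q8-y->q14 q9-x->q15 q9-y->q16 q10-x->q8 q10-y->q17 q11-x->q4 q11-y->q11 q12-x->q17 q12-y->q12 q13-x->q13 q13-y->q18 q14-x->q19 q14-y->q20 q15-x->q13 q15-y->q21 q16-x->q8 q16-y->q16 q17-x->q21 q17-y->q17 q18-x->q19 q18-y->q22 q19-x->q13 q19-y->q23 q20-x->q13 q20-y->q20 q21-x->q23 q21-y->q21 q22-x->q13 q22-y->q22 q23-x->q23 q23-y->q23

Handle the two conditions separately and then intersect. One (6 states) tracks the count of `x`s, saturating at 5; the other (5 states) tracks whether and how much of `xyxy` has been seen. Each combined state is a pair, one component from each; accept when both components accept.
          x    y  
>  q0     q1   q0 
   q1     q2   q3 
   q2     q4   q5 
   q3     q6   q7 
   q4     q8   q9 
   q5    q10  q11 
   q6     q4  q12 
   q7     q2   q7 
   q8    q13  q14 
   q9    q15  q16 
   q10    q8  q17 
   q11    q4  q11 
   q12   q17  q12 
   q13   q13  q18 
   q14   q19  q20 
   q15   q13  q21 
   q16    q8  q16 
   q17   q21  q17 
   q18   q19  q22 
   q19   q13  q23 
   q20   q13  q20 
 * q21   q23  q21 
   q22   q13  q22 
   q23   q23  q23 
(> = start, * = accepting)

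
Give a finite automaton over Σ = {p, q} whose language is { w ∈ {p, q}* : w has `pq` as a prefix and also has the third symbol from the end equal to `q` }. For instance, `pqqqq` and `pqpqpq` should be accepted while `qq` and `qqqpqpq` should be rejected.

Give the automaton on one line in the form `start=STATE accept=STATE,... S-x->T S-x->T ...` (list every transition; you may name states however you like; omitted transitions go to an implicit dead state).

Run two small machines in parallel and take their product. The first has 4 states tracking whether the input so far still matches the prefix `pq`; the second has 15 states tracking the last 3 symbols read. A product state is a pair (one from each), accepting exactly when both do. After merging equivalent states the machine shrinks.
With 11 states:
          p    q  
>  S0     S1   S2 
   S1     S2   S3 
   S2     S2   S2 
   S3     S4   S5 
   S4     S6   S7 
   S5     S8   S9 
 * S6    S10   S3 
 * S7     S4   S5 
 * S8     S6   S7 
 * S9     S8   S9 
   S10   S10   S3 
(> = start, * = accepting)

start=S0 accept=S6,S7,S8,S9 S0-p->S1 S0-q->S2 S1-p->S2 S1-q->S3 S2-p->S2 S2-q->S2 S3-p->S4 S3-q->S5 S4-p->S6 S4-q->S7 S5-p->S8 S5-q->S9 S6-p->S10 S6-q->S3 S7-p->S4 S7-q->S5 S8-p->S6 S8-q->S7 S9-p->S8 S9-q->S9 S10-p->S10 S10-q->S3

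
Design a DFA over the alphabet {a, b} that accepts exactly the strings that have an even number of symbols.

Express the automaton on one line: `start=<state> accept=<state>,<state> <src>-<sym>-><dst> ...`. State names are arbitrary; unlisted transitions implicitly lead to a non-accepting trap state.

start=S0 accept=S0 S0-a->S1 S0-b->S1 S1-a->S0 S1-b->S0

Count input length modulo 2: every symbol advances one step around the cycle S0 → S1 → S0. Accept at S0.
2 states suffice.
        a   b  
>* S0   S1  S1 
   S1   S0  S0 
(> = start, * = accepting)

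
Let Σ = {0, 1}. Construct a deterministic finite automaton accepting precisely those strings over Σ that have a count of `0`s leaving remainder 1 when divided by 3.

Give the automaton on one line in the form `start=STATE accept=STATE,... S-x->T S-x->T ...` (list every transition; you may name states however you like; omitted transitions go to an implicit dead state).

Keep the running count of `0`s modulo 3: each `0` advances along the cycle S0 → S1 → S2 → S0 while other symbols loop. Accept at S1.
A 3-state machine:
        0   1  
>  S0   S1  S0 
 * S1   S2  S1 
   S2   S0  S2 
(> = start, * = accepting)

start=S0 accept=S1 S0-0->S1 S0-1->S0 S1-0->S2 S1-1->S1 S2-0->S0 S2-1->S2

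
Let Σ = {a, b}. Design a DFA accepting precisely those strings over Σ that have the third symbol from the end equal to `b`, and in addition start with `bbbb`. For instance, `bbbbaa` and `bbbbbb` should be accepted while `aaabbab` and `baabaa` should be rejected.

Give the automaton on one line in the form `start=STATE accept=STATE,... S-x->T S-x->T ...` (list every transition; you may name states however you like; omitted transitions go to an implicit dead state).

start=s0 accept=s5,s6,s7,s8 s0-a->s1 s0-b->s2 s1-a->s1 s1-b->s1 s2-a->s1 s2-b->s3 s3-a->s1 s3-b->s4 s4-a->s1 s4-b->s5 s5-a->s6 s5-b->s5 s6-a->s7 s6-b->s8 s7-a->s9 s7-b->s10 s8-a->s11 s8-b->s12 s9-a->s9 s9-b->s10 s10-a->s11 s10-b->s12 s11-a->s7 s11-b->s8 s12-a->s6 s12-b->s5

Handle the two conditions separately and then intersect. One (15 states) tracks the last 3 symbols read; the other (6 states) tracks whether the input so far still matches the prefix `bbbb`. Each combined state is a pair, one component from each; accept when both components accept. Equivalent product states are then merged.
13 states suffice.
          a    b  
>  s0     s1   s2 
   s1     s1   s1 
   s2     s1   s3 
   s3     s1   s4 
   s4     s1   s5 
 * s5     s6   s5 
 * s6     s7   s8 
 * s7     s9  s10 
 * s8    s11  s12 
   s9     s9  s10 
   s10   s11  s12 
   s11    s7   s8 
   s12    s6   s5 
(> = start, * = accepting)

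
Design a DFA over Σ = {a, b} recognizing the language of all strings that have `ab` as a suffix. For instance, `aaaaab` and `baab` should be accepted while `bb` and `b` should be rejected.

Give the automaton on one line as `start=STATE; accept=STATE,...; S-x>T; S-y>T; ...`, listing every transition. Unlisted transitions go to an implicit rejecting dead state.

Let each state record the length of the longest suffix of the input read so far that is also a prefix of `ab`. s1 means the last symbol is `a`; s2 means the last 2 symbols are `ab`. Accept only at s2, where the string currently ends in `ab`.
With 3 states:
        a   b  
>  s0   s1  s0 
   s1   s1  s2 
 * s2   s1  s0 
(> = start, * = accepting)

start=s0; accept=s2; s0-a>s1; s0-b>s0; s1-a>s1; s1-b>s2; s2-a>s1; s2-b>s0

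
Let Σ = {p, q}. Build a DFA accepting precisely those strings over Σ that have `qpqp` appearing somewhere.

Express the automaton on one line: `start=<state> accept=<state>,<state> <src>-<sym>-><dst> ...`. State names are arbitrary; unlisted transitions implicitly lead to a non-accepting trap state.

start=s0 accept=s4 s0-p->s0 s0-q->s1 s1-p->s2 s1-q->s1 s2-p->s0 s2-q->s3 s3-p->s4 s3-q->s1 s4-p->s4 s4-q->s4

Track how much of `qpqp` has been matched so far: state s0 is no progress, s4 is the absorbing accept state reached once `qpqp` has occurred. Intermediate states record partial matches; on a mismatch, fall back to the longest reusable overlap.
With 5 states:
        p   q  
>  s0   s0  s1 
   s1   s2  s1 
   s2   s0  s3 
   s3   s4  s1 
 * s4   s4  s4 
(> = start, * = accepting)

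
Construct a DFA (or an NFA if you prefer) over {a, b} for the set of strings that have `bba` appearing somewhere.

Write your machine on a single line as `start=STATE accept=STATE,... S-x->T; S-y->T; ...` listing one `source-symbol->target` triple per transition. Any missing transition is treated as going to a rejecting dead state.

Track how much of `bba` has been matched so far: state s0 is no progress, s3 is the absorbing accept state reached once `bba` has occurred. Intermediate states record partial matches; on a mismatch, fall back to the longest reusable overlap.
        a   b  
>  s0   s0  s1 
   s1   s0  s2 
   s2   s3  s2 
 * s3   s3  s3 
(> = start, * = accepting)

start=s0; accept=s3; s0-a->s0; s0-b->s1; s1-a->s0; s1-b->s2; s2-a->s3; s2-b->s2; s3-a->s3; s3-b->s3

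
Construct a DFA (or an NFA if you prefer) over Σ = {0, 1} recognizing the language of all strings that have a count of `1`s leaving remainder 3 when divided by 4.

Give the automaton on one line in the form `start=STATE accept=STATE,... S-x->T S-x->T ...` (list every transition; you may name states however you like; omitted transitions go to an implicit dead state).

start=q0 accept=q3 q0-0->q0 q0-1->q1 q1-0->q1 q1-1->q2 q2-0->q2 q2-1->q3 q3-0->q3 q3-1->q0

The only thing that matters is how many `1`s have appeared, reduced mod 4. Use one state per residue: q0 for 0, …, q3 for 3. Reading `1` moves to the next residue; anything else stays put. q3 is accepting.
4 states suffice.
        0   1  
>  q0   q0  q1 
   q1   q1  q2 
   q2   q2  q3 
 * q3   q3  q0 
(> = start, * = accepting)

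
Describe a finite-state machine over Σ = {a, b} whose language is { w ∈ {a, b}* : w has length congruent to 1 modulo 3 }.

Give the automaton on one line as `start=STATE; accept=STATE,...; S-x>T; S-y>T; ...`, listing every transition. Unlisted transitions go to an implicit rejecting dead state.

Count input length modulo 3: every symbol advances one step around the cycle q0 → q1 → q2 → q0. Accept at q1.
A 3-state machine:
        a   b  
>  q0   q1  q1 
 * q1   q2  q2 
   q2   q0  q0 
(> = start, * = accepting)

start=q0; accept=q1; q0-a>q1; q0-b>q1; q1-a>q2; q1-b>q2; q2-a>q0; q2-b>q0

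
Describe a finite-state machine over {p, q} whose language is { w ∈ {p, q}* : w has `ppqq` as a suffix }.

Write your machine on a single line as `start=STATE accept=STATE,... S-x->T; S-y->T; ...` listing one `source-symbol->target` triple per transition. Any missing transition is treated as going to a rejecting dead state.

Let each state record the length of the longest suffix of the input read so far that is also a prefix of `ppqq`. B means the last symbol is `p`; C means the last 2 symbols are `pp`; D means the last 3 symbols are `ppq`; E means the last 4 symbols are `ppqq`. Accept only at E, where the string currently ends in `ppqq`.
5 states suffice.
       p  q 
>  A   B  A 
   B   C  A 
   C   C  D 
   D   B  E 
 * E   B  A 
(> = start, * = accepting)

start=A; accept=E; A-p->B; A-q->A; B-p->C; B-q->A; C-p->C; C-q->D; D-p->B; D-q->E; E-p->B; E-q->A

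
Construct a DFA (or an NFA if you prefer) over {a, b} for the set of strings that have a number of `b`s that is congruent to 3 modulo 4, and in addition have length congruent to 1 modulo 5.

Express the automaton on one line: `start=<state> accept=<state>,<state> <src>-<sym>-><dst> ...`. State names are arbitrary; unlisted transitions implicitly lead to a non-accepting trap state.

start=S0 accept=S18 S0-a->S1 S0-b->S2 S1-a->S3 S1-b->S4 S2-a->S4 S2-b->S5 S3-a->S6 S3-b->S7 S4-a->S7 S4-b->S8 S5-a->S8 S5-b->S9 S6-a->S10 S6-b->S11 S7-a->S11 S7-b->S12 S8-a->S12 S8-b->S13 S9-a->S13 S9-b->S10 S10-a->S0 S10-b->S14 S11-a->S14 S11-b->S15 S12-a->S15 S12-b->S16 S13-a->S16 S13-b->S0 S14-a->S2 S14-b->S17 S15-a->S17 S15-b->S18 S16-a->S18 S16-b->S1 S17-a->S5 S17-b->S19 S18-a->S19 S18-b->S3 S19-a->S9 S19-b->S6

Handle the two conditions separately and then intersect. One (4 states) tracks the count of `b`s modulo 4; the other (5 states) tracks the input length modulo 5. Each combined state is a pair, one component from each; accept when both components accept.
          a    b  
>  S0     S1   S2 
   S1     S3   S4 
   S2     S4   S5 
   S3     S6   S7 
   S4     S7   S8 
   S5     S8   S9 
   S6    S10  S11 
   S7    S11  S12 
   S8    S12  S13 
   S9    S13  S10 
   S10    S0  S14 
   S11   S14  S15 
   S12   S15  S16 
   S13   S16   S0 
   S14    S2  S17 
   S15   S17  S18 
   S16   S18   S1 
   S17    S5  S19 
 * S18   S19   S3 
   S19    S9   S6 
(> = start, * = accepting)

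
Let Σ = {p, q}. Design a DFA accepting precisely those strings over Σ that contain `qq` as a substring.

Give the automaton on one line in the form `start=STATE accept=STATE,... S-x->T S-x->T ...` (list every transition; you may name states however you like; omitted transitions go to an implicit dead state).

States S0..S1 record the length of the longest prefix of `qq` that matches the current input suffix. Reaching S2 means `qq` has been seen, and we stay there forever. Accept from S2.
A 3-state machine:
        p   q  
>  S0   S0  S1 
   S1   S0  S2 
 * S2   S2  S2 
(> = start, * = accepting)

start=S0 accept=S2 S0-p->S0 S0-q->S1 S1-p->S0 S1-q->S2 S2-p->S2 S2-q->S2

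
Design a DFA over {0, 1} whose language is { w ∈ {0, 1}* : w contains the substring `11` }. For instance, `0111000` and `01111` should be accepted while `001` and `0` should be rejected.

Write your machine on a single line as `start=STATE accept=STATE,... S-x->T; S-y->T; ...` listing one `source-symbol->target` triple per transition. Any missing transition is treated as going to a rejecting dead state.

start=S0; accept=S2; S0-0->S0; S0-1->S1; S1-0->S0; S1-1->S2; S2-0->S2; S2-1->S2

States S0..S1 record the length of the longest prefix of `11` that matches the current input suffix. Reaching S2 means `11` has been seen, and we stay there forever. Accept from S2.
        0   1  
>  S0   S0  S1 
   S1   S0  S2 
 * S2   S2  S2 
(> = start, * = accepting)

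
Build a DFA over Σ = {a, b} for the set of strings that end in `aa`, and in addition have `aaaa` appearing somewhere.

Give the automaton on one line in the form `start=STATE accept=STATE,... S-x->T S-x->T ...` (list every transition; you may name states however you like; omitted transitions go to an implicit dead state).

start=q0 accept=q4 q0-a->q1 q0-b->q0 q1-a->q2 q1-b->q0 q2-a->q3 q2-b->q0 q3-a->q4 q3-b->q0 q4-a->q4 q4-b->q5 q5-a->q6 q5-b->q5 q6-a->q4 q6-b->q5

Handle the two conditions separately and then intersect. The first has 3 states tracking how much of the suffix `aa` has currently been matched; the second has 5 states tracking whether and how much of `aaaa` has been seen. A product state is a pair (one from each), accepting exactly when both do.
With 7 states:
        a   b  
>  q0   q1  q0 
   q1   q2  q0 
   q2   q3  q0 
   q3   q4  q0 
 * q4   q4  q5 
   q5   q6  q5 
   q6   q4  q5 
(> = start, * = accepting)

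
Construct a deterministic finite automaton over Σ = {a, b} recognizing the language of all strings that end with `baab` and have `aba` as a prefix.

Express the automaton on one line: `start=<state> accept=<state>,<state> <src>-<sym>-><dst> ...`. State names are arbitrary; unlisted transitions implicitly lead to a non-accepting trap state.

Build one automaton per condition and run them in lockstep. One (5 states) tracks how much of the suffix `baab` has currently been matched; the other (5 states) tracks whether the input so far still matches the prefix `aba`. Each combined state is a pair, one component from each; accept when both components accept. After merging equivalent states the machine shrinks.
9 states suffice.
        a   b  
>  q0   q1  q2 
   q1   q2  q3 
   q2   q2  q2 
   q3   q4  q2 
   q4   q5  q6 
   q5   q7  q8 
   q6   q4  q6 
   q7   q7  q6 
 * q8   q4  q6 
(> = start, * = accepting)

start=q0 accept=q8 q0-a->q1 q0-b->q2 q1-a->q2 q1-b->q3 q2-a->q2 q2-b->q2 q3-a->q4 q3-b->q2 q4-a->q5 q4-b->q6 q5-a->q7 q5-b->q8 q6-a->q4 q6-b->q6 q7-a->q7 q7-b->q6 q8-a->q4 q8-b->q6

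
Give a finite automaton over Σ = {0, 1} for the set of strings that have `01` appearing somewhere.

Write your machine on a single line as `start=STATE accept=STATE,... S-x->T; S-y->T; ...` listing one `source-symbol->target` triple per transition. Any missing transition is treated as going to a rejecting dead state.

start=A; accept=C; A-0->B; A-1->A; B-0->B; B-1->C; C-0->C; C-1->C

Track how much of `01` has been matched so far: state A is no progress, C is the absorbing accept state reached once `01` has occurred. Intermediate states record partial matches; on a mismatch, fall back to the longest reusable overlap.
A 3-state machine:
       0  1 
>  A   B  A 
   B   B  C 
 * C   C  C 
(> = start, * = accepting)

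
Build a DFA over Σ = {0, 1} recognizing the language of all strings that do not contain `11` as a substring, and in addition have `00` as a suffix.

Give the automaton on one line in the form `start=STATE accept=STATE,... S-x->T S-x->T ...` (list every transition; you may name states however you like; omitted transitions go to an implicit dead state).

start=S0 accept=S3 S0-0->S1 S0-1->S2 S1-0->S3 S1-1->S2 S2-0->S1 S2-1->S4 S3-0->S3 S3-1->S2 S4-0->S5 S4-1->S4 S5-0->S6 S5-1->S4 S6-0->S6 S6-1->S4

Handle the two conditions separately and then intersect. The first has 3 states tracking partial matches of the forbidden pattern `11`; the second has 3 states tracking how much of the suffix `00` has currently been matched. A product state is a pair (one from each), accepting exactly when both do.
        0   1  
>  S0   S1  S2 
   S1   S3  S2 
   S2   S1  S4 
 * S3   S3  S2 
   S4   S5  S4 
   S5   S6  S4 
   S6   S6  S4 
(> = start, * = accepting)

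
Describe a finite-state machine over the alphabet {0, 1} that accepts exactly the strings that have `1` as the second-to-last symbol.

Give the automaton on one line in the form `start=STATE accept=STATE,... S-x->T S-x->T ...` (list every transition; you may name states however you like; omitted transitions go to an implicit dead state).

Because acceptance depends on a position counted from the end, the machine has to buffer the most recent 2 symbols. Make each state the string of the last up-to-2 symbols read; on input `x` shift the window left and append `x`. Accept when the buffered window has length 2 and begins with `1`.
        0   1  
>  q0   q1  q2 
   q1   q3  q4 
   q2   q5  q6 
   q3   q3  q4 
   q4   q5  q6 
 * q5   q3  q4 
 * q6   q5  q6 
(> = start, * = accepting)

start=q0 accept=q5,q6 q0-0->q1 q0-1->q2 q1-0->q3 q1-1->q4 q2-0->q5 q2-1->q6 q3-0->q3 q3-1->q4 q4-0->q5 q4-1->q6 q5-0->q3 q5-1->q4 q6-0->q5 q6-1->q6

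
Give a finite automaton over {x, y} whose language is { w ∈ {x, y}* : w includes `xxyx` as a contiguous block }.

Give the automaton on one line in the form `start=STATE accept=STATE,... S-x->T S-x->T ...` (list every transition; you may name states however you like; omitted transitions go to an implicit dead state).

start=S0 accept=S4 S0-x->S1 S0-y->S0 S1-x->S2 S1-y->S0 S2-x->S2 S2-y->S3 S3-x->S4 S3-y->S0 S4-x->S4 S4-y->S4

States S0..S3 record the length of the longest prefix of `xxyx` that matches the current input suffix. Reaching S4 means `xxyx` has been seen, and we stay there forever. Accept from S4.
5 states suffice.
        x   y  
>  S0   S1  S0 
   S1   S2  S0 
   S2   S2  S3 
   S3   S4  S0 
 * S4   S4  S4 
(> = start, * = accepting)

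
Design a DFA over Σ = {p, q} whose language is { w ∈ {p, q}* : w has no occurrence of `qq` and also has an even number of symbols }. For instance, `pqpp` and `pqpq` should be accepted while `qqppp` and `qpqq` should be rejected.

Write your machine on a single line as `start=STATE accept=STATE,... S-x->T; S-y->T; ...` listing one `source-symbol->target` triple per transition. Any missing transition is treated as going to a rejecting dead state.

Handle the two conditions separately and then intersect. The first has 3 states tracking partial matches of the forbidden pattern `qq`; the second has 2 states tracking the input length modulo 2. A product state is a pair (one from each), accepting exactly when both do. Minimizing collapses redundant product states.
5 states suffice.
        p   q  
>* s0   s1  s2 
   s1   s0  s3 
   s2   s0  s4 
 * s3   s1  s4 
   s4   s4  s4 
(> = start, * = accepting)

start=s0; accept=s0,s3; s0-p->s1; s0-q->s2; s1-p->s0; s1-q->s3; s2-p->s0; s2-q->s4; s3-p->s1; s3-q->s4; s4-p->s4; s4-q->s4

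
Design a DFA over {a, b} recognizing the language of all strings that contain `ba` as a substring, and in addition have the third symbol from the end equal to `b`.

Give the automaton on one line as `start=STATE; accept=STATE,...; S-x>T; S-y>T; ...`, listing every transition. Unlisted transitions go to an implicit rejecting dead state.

start=S0; accept=S11,S12,S13,S18; S0-a>S1; S0-b>S2; S1-a>S3; S1-b>S4; S2-a>S5; S2-b>S6; S3-a>S7; S3-b>S8; S4-a>S9; S4-b>S10; S5-a>S11; S5-b>S12; S6-a>S13; S6-b>S14; S7-a>S7; S7-b>S8; S8-a>S9; S8-b>S10; S9-a>S11; S9-b>S12; S10-a>S13; S10-b>S14; S11-a>S15; S11-b>S16; S12-a>S9; S12-b>S17; S13-a>S11; S13-b>S12; S14-a>S13; S14-b>S14; S15-a>S15; S15-b>S16; S16-a>S9; S16-b>S17; S17-a>S13; S17-b>S18; S18-a>S13; S18-b>S18

Run two small machines in parallel and take their product. The first has 3 states tracking whether and how much of `ba` has been seen; the second has 15 states tracking the last 3 symbols read. A product state is a pair (one from each), accepting exactly when both do.
          a    b  
>  S0     S1   S2 
   S1     S3   S4 
   S2     S5   S6 
   S3     S7   S8 
   S4     S9  S10 
   S5    S11  S12 
   S6    S13  S14 
   S7     S7   S8 
   S8     S9  S10 
   S9    S11  S12 
   S10   S13  S14 
 * S11   S15  S16 
 * S12    S9  S17 
 * S13   S11  S12 
   S14   S13  S14 
   S15   S15  S16 
   S16    S9  S17 
   S17   S13  S18 
 * S18   S13  S18 
(> = start, * = accepting)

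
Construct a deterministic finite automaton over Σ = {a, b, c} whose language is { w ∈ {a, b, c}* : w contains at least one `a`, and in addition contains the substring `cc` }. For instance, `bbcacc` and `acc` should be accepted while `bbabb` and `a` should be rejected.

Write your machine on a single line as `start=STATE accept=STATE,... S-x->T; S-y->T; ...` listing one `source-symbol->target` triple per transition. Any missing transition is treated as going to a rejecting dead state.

Run two small machines in parallel and take their product. One (3 states) tracks the count of `a`s, saturating at 2; the other (3 states) tracks whether and how much of `cc` has been seen. Each combined state is a pair, one component from each; accept when both components accept.
With 9 states:
        a   b   c  
>  S0   S1  S0  S2 
   S1   S3  S1  S4 
   S2   S1  S0  S5 
   S3   S3  S3  S6 
   S4   S3  S1  S7 
   S5   S7  S5  S5 
   S6   S3  S3  S8 
 * S7   S8  S7  S7 
 * S8   S8  S8  S8 
(> = start, * = accepting)

start=S0; accept=S7,S8; S0-a->S1; S0-b->S0; S0-c->S2; S1-a->S3; S1-b->S1; S1-c->S4; S2-a->S1; S2-b->S0; S2-c->S5; S3-a->S3; S3-b->S3; S3-c->S6; S4-a->S3; S4-b->S1; S4-c->S7; S5-a->S7; S5-b->S5; S5-c->S5; S6-a->S3; S6-b->S3; S6-c->S8; S7-a->S8; S7-b->S7; S7-c->S7; S8-a->S8; S8-b->S8; S8-c->S8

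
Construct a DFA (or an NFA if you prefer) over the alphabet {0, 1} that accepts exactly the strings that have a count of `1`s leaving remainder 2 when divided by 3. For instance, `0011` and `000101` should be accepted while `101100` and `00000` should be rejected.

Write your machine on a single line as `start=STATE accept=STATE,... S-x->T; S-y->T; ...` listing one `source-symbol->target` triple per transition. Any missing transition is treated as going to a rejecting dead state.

start=q0; accept=q2; q0-0->q0; q0-1->q1; q1-0->q1; q1-1->q2; q2-0->q2; q2-1->q0

Keep the running count of `1`s modulo 3: each `1` advances along the cycle q0 → q1 → q2 → q0 while other symbols loop. Accept at q2.
        0   1  
>  q0   q0  q1 
   q1   q1  q2 
 * q2   q2  q0 
(> = start, * = accepting)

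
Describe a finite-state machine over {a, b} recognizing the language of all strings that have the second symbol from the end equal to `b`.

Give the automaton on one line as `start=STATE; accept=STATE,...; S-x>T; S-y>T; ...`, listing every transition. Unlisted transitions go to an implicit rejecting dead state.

start=S0; accept=S5,S6; S0-a>S1; S0-b>S2; S1-a>S3; S1-b>S4; S2-a>S5; S2-b>S6; S3-a>S3; S3-b>S4; S4-a>S5; S4-b>S6; S5-a>S3; S5-b>S4; S6-a>S5; S6-b>S6

A DFA must remember the last 2 symbols (since which symbol is second-to-last isn't known until the input ends). Use one state per possible window of the last ≤2 symbols; accept from those whose window starts with `b`.
7 states suffice.
        a   b  
>  S0   S1  S2 
   S1   S3  S4 
   S2   S5  S6 
   S3   S3  S4 
   S4   S5  S6 
 * S5   S3  S4 
 * S6   S5  S6 
(> = start, * = accepting)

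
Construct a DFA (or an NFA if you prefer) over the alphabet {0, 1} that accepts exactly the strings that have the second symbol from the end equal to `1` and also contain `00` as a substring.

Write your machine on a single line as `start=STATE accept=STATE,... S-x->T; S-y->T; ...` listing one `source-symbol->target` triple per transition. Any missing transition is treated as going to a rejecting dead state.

Build one automaton per condition and run them in lockstep. One (7 states) tracks the last 2 symbols read; the other (3 states) tracks whether and how much of `00` has been seen. Each combined state is a pair, one component from each; accept when both components accept. Minimizing collapses redundant product states.
6 states suffice.
       0  1 
>  A   B  A 
   B   C  A 
   C   C  D 
   D   E  F 
 * E   C  D 
 * F   E  F 
(> = start, * = accepting)

start=A; accept=E,F; A-0->B; A-1->A; B-0->C; B-1->A; C-0->C; C-1->D; D-0->E; D-1->F; E-0->C; E-1->D; F-0->E; F-1->F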